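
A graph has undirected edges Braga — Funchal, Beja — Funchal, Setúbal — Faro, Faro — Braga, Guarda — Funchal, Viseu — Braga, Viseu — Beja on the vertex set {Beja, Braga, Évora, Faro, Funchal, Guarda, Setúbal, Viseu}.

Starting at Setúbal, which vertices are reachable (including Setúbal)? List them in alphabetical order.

Beja, Braga, Faro, Funchal, Guarda, Setúbal, Viseu

Start at Setúbal.
Its neighbours: Faro.
Then their neighbours: Braga.
Then next layer: Funchal, Viseu.
Then next layer: Beja, Guarda.
Nothing further is reachable.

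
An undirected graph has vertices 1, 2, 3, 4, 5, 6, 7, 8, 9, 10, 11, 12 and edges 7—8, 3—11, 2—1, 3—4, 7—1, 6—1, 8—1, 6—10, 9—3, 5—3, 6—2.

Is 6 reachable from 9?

Explore from 9.
Distance 1: reach 3.
Distance 2: reach 4, 5, 11.
The search is exhausted without reaching 6; it lies in a different component.

No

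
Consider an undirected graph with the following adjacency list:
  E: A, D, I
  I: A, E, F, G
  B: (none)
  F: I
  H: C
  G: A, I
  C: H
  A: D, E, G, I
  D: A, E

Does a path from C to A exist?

No

Explore from C.
Distance 1: reach H.
The search is exhausted without reaching A; it lies in a different component.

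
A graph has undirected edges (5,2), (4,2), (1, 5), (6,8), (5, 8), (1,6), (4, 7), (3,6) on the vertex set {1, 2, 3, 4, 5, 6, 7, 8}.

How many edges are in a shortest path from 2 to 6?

Distance 0: 2.
Distance 1: 4, 5.
Distance 2: 1, 7, 8.
Distance 3: 6 — contains 6.

3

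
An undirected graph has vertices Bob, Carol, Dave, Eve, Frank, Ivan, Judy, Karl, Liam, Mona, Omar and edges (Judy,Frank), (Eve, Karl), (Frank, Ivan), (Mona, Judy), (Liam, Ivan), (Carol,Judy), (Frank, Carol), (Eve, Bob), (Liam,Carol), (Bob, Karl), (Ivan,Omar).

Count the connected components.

From Bob: component {Bob, Eve, Karl}.
From Carol: component {Carol, Frank, Ivan, Judy, Liam, Mona, Omar}.
From Dave: component {Dave}.
That's 3 components.

3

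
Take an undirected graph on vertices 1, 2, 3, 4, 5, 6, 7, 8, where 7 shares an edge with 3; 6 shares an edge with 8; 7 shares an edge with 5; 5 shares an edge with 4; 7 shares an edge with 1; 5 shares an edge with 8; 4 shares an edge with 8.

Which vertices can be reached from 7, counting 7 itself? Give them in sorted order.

1, 3, 4, 5, 6, 7, 8

Start at 7.
Its neighbours: 1, 3, 5.
Then their neighbours: 4, 8.
Then next layer: 6.
Nothing further is reachable.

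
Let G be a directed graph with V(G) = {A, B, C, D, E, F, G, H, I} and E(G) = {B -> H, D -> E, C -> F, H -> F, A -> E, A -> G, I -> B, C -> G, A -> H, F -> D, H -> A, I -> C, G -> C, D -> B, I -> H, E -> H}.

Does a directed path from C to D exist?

Yes

Explore from C.
Distance 1: reach F, G.
Distance 2: reach D.
Found D.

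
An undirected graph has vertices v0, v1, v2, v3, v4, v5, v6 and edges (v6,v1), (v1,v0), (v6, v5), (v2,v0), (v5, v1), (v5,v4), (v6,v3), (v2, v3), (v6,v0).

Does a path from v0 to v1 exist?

Explore from v0.
Distance 1: reach v1, v2, v6.
Found v1.

Yes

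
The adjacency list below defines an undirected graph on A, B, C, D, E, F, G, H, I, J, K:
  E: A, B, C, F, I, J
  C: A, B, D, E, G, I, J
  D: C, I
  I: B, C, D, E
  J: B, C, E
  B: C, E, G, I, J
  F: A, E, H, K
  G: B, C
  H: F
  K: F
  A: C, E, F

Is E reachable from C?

Yes

Explore from C.
Distance 1: reach A, B, D, E, G, I, J.
Found E.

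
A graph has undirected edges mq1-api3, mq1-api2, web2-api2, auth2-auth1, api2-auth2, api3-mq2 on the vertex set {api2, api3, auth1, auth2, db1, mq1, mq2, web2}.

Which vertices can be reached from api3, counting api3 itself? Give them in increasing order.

api2, api3, auth1, auth2, mq1, mq2, web2

Start at api3.
Its neighbours: mq1, mq2.
Then their neighbours: api2.
Then next layer: auth2, web2.
Then next layer: auth1.
Nothing further is reachable.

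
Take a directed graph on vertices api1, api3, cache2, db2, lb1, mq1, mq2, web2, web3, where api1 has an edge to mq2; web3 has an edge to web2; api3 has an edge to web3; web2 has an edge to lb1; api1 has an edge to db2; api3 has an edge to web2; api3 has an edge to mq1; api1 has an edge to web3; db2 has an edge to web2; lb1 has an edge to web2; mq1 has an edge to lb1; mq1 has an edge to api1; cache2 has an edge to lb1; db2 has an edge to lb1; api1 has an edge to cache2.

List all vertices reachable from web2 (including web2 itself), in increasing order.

Start at web2.
Its neighbours: lb1.
Nothing further is reachable.

lb1, web2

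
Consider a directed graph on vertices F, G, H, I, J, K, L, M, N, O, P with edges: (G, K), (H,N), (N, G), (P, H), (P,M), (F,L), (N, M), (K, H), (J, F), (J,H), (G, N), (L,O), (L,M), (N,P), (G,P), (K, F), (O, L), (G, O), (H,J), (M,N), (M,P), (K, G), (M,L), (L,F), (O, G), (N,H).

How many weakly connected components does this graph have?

From F: component {F, G, H, J, K, L, M, N, O, P}.
From I: component {I}.
That's 2 components.

2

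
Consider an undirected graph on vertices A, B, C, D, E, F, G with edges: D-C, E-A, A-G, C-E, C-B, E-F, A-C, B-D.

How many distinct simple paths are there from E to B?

E–A–C–B
E–A–C–D–B
E–C–B
E–C–D–B

4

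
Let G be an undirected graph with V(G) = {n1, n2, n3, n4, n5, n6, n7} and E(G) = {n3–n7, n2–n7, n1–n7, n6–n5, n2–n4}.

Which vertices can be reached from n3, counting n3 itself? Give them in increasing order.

Start at n3.
Its neighbours: n7.
Then their neighbours: n1, n2.
Then next layer: n4.
Nothing further is reachable.

n1, n2, n3, n4, n7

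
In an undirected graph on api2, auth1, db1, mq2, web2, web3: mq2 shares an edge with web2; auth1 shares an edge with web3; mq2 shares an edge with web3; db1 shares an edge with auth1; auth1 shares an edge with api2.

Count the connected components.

From api2: component {api2, auth1, db1, mq2, web2, web3}.
That's 1 component.

1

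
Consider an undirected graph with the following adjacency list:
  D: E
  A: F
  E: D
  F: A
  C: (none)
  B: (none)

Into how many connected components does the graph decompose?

4

From A: component {A, F}.
From B: component {B}.
From C: component {C}.
From D: component {D, E}.
That's 4 components.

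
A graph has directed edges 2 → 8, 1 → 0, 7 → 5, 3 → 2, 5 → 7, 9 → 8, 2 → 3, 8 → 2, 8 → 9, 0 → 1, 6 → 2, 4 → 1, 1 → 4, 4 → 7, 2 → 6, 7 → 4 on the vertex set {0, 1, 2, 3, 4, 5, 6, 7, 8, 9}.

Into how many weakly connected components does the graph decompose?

From 0: component {0, 1, 4, 5, 7}.
From 2: component {2, 3, 6, 8, 9}.
That's 2 components.

2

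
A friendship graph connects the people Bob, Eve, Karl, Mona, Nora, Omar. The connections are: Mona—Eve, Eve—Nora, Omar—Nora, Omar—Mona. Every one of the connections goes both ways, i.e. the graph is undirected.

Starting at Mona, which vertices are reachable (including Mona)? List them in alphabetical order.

Start at Mona.
Its neighbours: Eve, Omar.
Then their neighbours: Nora.
Nothing further is reachable.

Eve, Mona, Nora, Omar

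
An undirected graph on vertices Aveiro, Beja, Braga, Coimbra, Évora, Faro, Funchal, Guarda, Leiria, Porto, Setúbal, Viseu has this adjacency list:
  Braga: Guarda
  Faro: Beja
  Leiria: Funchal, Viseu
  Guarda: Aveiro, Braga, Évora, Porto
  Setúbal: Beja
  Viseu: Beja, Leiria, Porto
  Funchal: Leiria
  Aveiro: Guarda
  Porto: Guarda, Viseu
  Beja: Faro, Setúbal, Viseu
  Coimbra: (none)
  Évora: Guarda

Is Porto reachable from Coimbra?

Coimbra has no edges, so nothing is reachable from it.

No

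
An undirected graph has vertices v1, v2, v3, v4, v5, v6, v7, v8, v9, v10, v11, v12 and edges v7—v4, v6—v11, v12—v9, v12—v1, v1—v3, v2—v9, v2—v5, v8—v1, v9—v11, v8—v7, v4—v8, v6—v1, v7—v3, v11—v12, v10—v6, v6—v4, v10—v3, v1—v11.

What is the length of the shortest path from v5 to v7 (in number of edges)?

Distance 0: v5.
Distance 1: v2.
Distance 2: v9.
Distance 3: v11, v12.
Distance 4: v1, v6.
Distance 5: v3, v4, v8, v10.
Distance 6: v7 — contains v7.

6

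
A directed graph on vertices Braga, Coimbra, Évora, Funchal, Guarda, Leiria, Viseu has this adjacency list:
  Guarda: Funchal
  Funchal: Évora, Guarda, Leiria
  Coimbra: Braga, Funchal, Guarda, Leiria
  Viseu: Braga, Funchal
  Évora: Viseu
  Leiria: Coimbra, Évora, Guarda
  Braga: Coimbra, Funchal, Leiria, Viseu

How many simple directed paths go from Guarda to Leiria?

3

Guarda→Funchal→Évora→Viseu→Braga→Coimbra→Leiria
Guarda→Funchal→Évora→Viseu→Braga→Leiria
Guarda→Funchal→Leiria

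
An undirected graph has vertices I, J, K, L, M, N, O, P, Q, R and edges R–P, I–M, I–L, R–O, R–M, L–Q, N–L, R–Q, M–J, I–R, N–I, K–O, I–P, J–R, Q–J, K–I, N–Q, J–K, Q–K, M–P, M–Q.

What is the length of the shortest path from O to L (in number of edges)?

3

Distance 0: O.
Distance 1: K, R.
Distance 2: I, J, M, P, Q.
Distance 3: L, N — contains L.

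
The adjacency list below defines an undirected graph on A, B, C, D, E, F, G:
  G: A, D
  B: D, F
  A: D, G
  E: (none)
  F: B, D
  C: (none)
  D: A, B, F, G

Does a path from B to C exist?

Explore from B.
Distance 1: reach D, F.
Distance 2: reach A, G.
The search is exhausted without reaching C; it lies in a different component.

No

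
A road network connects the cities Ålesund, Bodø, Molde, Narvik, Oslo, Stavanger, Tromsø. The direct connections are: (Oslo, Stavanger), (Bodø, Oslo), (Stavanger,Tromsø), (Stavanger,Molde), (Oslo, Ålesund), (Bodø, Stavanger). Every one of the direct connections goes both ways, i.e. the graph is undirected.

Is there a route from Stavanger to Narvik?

Explore from Stavanger.
Distance 1: reach Bodø, Molde, Oslo, Tromsø.
Distance 2: reach Ålesund.
The search is exhausted without reaching Narvik; it lies in a different component.

No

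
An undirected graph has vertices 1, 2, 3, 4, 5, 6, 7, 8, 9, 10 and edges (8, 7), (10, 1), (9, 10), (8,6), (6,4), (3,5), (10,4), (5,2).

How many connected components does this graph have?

2

From 1: component {1, 4, 6, 7, 8, 9, 10}.
From 2: component {2, 3, 5}.
That's 2 components.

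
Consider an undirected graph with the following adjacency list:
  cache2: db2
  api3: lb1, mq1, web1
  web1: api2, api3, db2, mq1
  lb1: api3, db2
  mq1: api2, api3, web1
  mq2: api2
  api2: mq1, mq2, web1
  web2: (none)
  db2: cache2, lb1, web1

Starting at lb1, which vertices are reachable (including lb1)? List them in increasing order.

Start at lb1.
Its neighbours: api3, db2.
Then their neighbours: cache2, mq1, web1.
Then next layer: api2.
Then next layer: mq2.
Nothing further is reachable.

api2, api3, cache2, db2, lb1, mq1, mq2, web1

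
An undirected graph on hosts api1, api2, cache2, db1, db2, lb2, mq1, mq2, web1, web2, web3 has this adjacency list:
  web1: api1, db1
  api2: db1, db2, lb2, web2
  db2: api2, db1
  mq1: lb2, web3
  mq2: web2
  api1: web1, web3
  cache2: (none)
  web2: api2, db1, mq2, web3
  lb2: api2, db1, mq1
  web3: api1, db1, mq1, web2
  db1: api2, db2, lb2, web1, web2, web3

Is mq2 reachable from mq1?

Yes

Explore from mq1.
Distance 1: reach lb2, web3.
Distance 2: reach api1, api2, db1, web2.
Distance 3: reach db2, mq2, web1.
Found mq2.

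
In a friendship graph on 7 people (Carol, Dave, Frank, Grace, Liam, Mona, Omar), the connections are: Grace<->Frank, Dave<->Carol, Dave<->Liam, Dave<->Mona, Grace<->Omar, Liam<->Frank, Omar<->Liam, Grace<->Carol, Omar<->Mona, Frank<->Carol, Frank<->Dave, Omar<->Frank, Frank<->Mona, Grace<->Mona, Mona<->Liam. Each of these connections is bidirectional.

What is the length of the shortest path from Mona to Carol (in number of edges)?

Distance 0: Mona.
Distance 1: Dave, Frank, Grace, Liam, Omar.
Distance 2: Carol — contains Carol.

2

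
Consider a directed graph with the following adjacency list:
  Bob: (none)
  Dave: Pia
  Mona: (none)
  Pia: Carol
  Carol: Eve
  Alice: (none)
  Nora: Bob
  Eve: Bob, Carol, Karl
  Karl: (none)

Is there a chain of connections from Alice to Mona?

Alice has no outgoing edges, so nothing is reachable from it.

No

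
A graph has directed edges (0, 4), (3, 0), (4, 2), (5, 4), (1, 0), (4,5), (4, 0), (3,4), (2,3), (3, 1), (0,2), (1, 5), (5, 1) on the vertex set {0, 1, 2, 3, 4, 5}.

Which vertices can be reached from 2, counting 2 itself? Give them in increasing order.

0, 1, 2, 3, 4, 5

Start at 2.
Its neighbours: 3.
Then their neighbours: 0, 1, 4.
Then next layer: 5.
Every vertex is now reached.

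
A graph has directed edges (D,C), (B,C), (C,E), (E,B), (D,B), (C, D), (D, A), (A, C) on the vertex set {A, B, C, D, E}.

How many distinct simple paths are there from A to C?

A→C

1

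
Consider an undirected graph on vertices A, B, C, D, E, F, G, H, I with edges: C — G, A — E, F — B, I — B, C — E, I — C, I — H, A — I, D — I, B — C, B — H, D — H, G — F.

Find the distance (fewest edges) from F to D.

3

Distance 0: F.
Distance 1: B, G.
Distance 2: C, H, I.
Distance 3: A, D, E — contains D.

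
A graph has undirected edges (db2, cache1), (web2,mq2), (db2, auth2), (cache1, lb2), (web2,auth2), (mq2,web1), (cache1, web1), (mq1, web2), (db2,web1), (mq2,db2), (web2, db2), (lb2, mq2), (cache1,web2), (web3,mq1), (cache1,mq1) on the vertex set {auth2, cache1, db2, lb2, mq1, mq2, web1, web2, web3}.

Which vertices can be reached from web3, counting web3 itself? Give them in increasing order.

auth2, cache1, db2, lb2, mq1, mq2, web1, web2, web3

Start at web3.
Its neighbours: mq1.
Then their neighbours: cache1, web2.
Then next layer: auth2, db2, lb2, mq2, web1.
Every vertex is now reached.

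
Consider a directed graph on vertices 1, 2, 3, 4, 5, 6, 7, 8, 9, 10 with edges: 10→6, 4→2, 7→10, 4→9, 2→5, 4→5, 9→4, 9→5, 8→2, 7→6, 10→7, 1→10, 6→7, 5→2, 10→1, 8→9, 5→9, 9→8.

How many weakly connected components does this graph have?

From 1: component {1, 6, 7, 10}.
From 2: component {2, 4, 5, 8, 9}.
From 3: component {3}.
That's 3 components.

3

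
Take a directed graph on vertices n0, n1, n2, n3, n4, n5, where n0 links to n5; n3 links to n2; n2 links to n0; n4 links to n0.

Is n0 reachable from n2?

Yes

Explore from n2.
Distance 1: reach n0.
Found n0.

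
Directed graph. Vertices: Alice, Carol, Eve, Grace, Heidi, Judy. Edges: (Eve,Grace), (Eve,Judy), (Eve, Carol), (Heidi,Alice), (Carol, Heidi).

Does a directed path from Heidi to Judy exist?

Explore from Heidi.
Distance 1: reach Alice.
The search from Heidi is exhausted; no directed path reaches Judy.

No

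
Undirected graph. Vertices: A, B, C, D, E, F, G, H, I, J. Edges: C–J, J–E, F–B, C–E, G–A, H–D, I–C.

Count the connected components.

From A: component {A, G}.
From B: component {B, F}.
From C: component {C, E, I, J}.
From D: component {D, H}.
That's 4 components.

4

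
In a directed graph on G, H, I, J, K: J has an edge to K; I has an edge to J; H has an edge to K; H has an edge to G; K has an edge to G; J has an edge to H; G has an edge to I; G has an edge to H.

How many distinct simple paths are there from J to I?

3

J→H→G→I
J→H→K→G→I
J→K→G→I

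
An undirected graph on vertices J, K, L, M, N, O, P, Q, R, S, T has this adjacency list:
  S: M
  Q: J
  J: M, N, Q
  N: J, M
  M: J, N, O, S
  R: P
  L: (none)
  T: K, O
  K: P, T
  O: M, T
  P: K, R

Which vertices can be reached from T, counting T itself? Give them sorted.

Start at T.
Its neighbours: K, O.
Then their neighbours: M, P.
Then next layer: J, N, R, S.
Then next layer: Q.
Nothing further is reachable.

J, K, M, N, O, P, Q, R, S, T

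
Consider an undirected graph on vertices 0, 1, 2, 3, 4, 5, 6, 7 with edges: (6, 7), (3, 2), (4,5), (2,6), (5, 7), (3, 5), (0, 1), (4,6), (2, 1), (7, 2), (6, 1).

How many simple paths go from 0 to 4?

0–1–2–3–5–4
0–1–2–3–5–7–6–4
0–1–2–6–4
0–1–2–6–7–5–4
0–1–2–7–5–4
0–1–2–7–6–4
0–1–6–2–3–5–4
0–1–6–2–7–5–4
0–1–6–4
0–1–6–7–2–3–5–4
0–1–6–7–5–4

11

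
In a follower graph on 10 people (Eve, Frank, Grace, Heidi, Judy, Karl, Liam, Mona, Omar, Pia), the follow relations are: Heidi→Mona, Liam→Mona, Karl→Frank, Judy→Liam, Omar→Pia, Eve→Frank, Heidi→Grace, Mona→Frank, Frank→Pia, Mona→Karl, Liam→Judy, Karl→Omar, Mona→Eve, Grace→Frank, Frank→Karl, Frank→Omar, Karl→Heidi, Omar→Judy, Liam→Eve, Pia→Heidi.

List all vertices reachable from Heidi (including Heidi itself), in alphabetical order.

Eve, Frank, Grace, Heidi, Judy, Karl, Liam, Mona, Omar, Pia

Start at Heidi.
Its neighbours: Grace, Mona.
Then their neighbours: Eve, Frank, Karl.
Then next layer: Omar, Pia.
Then next layer: Judy.
Then next layer: Liam.
Every vertex is now reached.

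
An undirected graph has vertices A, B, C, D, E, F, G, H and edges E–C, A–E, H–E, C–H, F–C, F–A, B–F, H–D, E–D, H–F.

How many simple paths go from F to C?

7

F–A–E–C
F–A–E–D–H–C
F–A–E–H–C
F–C
F–H–C
F–H–D–E–C
F–H–E–C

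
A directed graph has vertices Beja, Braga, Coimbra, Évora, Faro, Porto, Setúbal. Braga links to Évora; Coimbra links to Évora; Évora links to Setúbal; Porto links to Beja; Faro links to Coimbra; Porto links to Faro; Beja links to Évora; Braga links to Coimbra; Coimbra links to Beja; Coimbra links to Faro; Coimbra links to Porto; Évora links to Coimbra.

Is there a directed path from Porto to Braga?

Explore from Porto.
Distance 1: reach Beja, Faro.
Distance 2: reach Coimbra, Évora.
Distance 3: reach Setúbal.
The search from Porto is exhausted; no directed path reaches Braga.

No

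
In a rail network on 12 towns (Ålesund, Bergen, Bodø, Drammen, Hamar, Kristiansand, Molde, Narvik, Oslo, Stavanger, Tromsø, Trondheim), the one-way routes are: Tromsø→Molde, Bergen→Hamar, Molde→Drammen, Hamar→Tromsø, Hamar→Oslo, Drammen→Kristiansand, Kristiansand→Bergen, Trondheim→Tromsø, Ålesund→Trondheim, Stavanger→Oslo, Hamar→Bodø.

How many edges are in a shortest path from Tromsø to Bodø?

6

Distance 0: Tromsø.
Distance 1: Molde.
Distance 2: Drammen.
Distance 3: Kristiansand.
Distance 4: Bergen.
Distance 5: Hamar.
Distance 6: Bodø, Oslo — contains Bodø.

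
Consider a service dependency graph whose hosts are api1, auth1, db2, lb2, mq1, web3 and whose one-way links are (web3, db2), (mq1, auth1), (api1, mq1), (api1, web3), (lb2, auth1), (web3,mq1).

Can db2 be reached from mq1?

Explore from mq1.
Distance 1: reach auth1.
The search from mq1 is exhausted; no directed path reaches db2.

No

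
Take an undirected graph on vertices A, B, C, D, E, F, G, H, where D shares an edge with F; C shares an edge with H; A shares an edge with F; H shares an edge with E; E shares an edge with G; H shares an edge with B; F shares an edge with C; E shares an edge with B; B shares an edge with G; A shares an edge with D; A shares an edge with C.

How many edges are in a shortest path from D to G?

5

Distance 0: D.
Distance 1: A, F.
Distance 2: C.
Distance 3: H.
Distance 4: B, E.
Distance 5: G — contains G.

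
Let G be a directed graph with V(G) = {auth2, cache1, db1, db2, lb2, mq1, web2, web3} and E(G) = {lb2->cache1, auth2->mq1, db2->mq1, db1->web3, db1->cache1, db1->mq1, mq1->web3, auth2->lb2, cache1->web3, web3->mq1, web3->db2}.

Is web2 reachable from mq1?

Explore from mq1.
Distance 1: reach web3.
Distance 2: reach db2.
The search from mq1 is exhausted; no directed path reaches web2.

No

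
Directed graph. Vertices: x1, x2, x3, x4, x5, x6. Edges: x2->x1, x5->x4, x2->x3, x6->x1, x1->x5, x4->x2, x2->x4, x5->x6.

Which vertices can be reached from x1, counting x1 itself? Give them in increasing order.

x1, x2, x3, x4, x5, x6

Start at x1.
Its neighbours: x5.
Then their neighbours: x4, x6.
Then next layer: x2.
Then next layer: x3.
Every vertex is now reached.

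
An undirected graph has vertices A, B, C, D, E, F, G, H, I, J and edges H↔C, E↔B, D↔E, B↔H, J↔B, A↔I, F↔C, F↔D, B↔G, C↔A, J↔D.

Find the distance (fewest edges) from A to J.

Distance 0: A.
Distance 1: C, I.
Distance 2: F, H.
Distance 3: B, D.
Distance 4: E, G, J — contains J.

4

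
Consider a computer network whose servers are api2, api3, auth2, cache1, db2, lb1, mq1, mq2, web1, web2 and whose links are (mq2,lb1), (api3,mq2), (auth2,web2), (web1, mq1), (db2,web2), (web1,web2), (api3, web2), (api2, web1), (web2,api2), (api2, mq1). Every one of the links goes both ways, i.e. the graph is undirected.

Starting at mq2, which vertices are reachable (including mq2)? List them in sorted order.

Start at mq2.
Its neighbours: api3, lb1.
Then their neighbours: web2.
Then next layer: api2, auth2, db2, web1.
Then next layer: mq1.
Nothing further is reachable.

api2, api3, auth2, db2, lb1, mq1, mq2, web1, web2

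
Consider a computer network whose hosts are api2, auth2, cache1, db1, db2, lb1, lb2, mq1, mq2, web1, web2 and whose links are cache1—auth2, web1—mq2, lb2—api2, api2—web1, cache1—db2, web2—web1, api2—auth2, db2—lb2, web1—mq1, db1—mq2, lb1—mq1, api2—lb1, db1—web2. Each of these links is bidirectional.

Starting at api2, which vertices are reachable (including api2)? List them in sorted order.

api2, auth2, cache1, db1, db2, lb1, lb2, mq1, mq2, web1, web2

Start at api2.
Its neighbours: auth2, lb1, lb2, web1.
Then their neighbours: cache1, db2, mq1, mq2, web2.
Then next layer: db1.
Every vertex is now reached.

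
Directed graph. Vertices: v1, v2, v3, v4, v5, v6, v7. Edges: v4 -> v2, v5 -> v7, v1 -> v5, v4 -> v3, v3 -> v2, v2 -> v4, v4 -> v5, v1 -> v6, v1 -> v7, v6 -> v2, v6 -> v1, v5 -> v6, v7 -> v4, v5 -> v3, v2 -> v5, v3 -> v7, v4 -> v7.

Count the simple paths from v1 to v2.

10

v1→v5→v3→v2
v1→v5→v3→v7→v4→v2
v1→v5→v6→v2
v1→v5→v7→v4→v2
v1→v5→v7→v4→v3→v2
v1→v6→v2
v1→v7→v4→v2
v1→v7→v4→v3→v2
v1→v7→v4→v5→v3→v2
v1→v7→v4→v5→v6→v2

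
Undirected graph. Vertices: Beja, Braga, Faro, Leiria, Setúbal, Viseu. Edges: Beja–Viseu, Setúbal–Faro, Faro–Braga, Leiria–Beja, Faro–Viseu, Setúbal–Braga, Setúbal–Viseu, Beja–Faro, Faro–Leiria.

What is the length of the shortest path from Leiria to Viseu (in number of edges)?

Distance 0: Leiria.
Distance 1: Beja, Faro.
Distance 2: Braga, Setúbal, Viseu — contains Viseu.

2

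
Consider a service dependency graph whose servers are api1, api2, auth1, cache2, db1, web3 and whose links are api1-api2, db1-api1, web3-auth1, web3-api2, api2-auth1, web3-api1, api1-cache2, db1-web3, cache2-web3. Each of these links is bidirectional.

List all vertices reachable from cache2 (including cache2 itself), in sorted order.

api1, api2, auth1, cache2, db1, web3

Start at cache2.
Its neighbours: api1, web3.
Then their neighbours: api2, auth1, db1.
Every vertex is now reached.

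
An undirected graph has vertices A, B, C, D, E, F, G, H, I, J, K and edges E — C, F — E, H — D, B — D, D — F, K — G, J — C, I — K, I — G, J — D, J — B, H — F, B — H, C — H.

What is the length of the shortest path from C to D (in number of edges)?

2

Distance 0: C.
Distance 1: E, H, J.
Distance 2: B, D, F — contains D.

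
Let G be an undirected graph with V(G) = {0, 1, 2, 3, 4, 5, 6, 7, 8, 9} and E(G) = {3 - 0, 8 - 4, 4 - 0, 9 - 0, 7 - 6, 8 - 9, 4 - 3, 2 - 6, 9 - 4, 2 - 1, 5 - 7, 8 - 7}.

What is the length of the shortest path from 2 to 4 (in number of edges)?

4

Distance 0: 2.
Distance 1: 1, 6.
Distance 2: 7.
Distance 3: 5, 8.
Distance 4: 4, 9 — contains 4.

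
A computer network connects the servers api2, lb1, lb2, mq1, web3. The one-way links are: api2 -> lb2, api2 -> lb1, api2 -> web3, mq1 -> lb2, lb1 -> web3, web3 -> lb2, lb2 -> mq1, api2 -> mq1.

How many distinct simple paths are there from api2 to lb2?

4

api2→lb1→web3→lb2
api2→lb2
api2→mq1→lb2
api2→web3→lb2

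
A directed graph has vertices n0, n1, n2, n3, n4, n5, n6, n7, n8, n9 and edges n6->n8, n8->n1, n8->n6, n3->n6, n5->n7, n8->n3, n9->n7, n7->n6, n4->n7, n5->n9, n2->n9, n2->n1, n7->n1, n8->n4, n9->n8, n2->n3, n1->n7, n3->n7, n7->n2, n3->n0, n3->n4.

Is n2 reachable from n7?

Explore from n7.
Distance 1: reach n1, n2, n6.
Found n2.

Yes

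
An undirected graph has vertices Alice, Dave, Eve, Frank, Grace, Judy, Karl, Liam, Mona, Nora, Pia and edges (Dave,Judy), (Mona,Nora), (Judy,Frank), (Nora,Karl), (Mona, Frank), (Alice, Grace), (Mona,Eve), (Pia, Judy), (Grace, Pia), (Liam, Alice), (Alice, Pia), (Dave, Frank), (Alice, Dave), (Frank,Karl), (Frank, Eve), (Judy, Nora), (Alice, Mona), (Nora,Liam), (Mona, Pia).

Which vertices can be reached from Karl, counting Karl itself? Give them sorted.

Alice, Dave, Eve, Frank, Grace, Judy, Karl, Liam, Mona, Nora, Pia

Start at Karl.
Its neighbours: Frank, Nora.
Then their neighbours: Dave, Eve, Judy, Liam, Mona.
Then next layer: Alice, Pia.
Then next layer: Grace.
Every vertex is now reached.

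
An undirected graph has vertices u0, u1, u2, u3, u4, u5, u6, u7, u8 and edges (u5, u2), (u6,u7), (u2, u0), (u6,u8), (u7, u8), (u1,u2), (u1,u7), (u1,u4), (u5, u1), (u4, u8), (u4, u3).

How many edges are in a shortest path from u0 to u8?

4

Distance 0: u0.
Distance 1: u2.
Distance 2: u1, u5.
Distance 3: u4, u7.
Distance 4: u3, u6, u8 — contains u8.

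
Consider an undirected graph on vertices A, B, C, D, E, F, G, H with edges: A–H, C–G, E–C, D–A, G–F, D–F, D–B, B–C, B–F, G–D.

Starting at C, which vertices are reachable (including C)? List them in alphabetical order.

A, B, C, D, E, F, G, H

Start at C.
Its neighbours: B, E, G.
Then their neighbours: D, F.
Then next layer: A.
Then next layer: H.
Every vertex is now reached.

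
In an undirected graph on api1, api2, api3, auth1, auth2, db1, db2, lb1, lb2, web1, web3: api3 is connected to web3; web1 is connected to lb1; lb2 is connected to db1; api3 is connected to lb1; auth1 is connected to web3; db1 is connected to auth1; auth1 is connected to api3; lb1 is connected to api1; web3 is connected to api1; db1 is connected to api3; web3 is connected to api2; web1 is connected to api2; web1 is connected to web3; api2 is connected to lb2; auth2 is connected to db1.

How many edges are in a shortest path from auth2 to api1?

Distance 0: auth2.
Distance 1: db1.
Distance 2: api3, auth1, lb2.
Distance 3: api2, lb1, web3.
Distance 4: api1, web1 — contains api1.

4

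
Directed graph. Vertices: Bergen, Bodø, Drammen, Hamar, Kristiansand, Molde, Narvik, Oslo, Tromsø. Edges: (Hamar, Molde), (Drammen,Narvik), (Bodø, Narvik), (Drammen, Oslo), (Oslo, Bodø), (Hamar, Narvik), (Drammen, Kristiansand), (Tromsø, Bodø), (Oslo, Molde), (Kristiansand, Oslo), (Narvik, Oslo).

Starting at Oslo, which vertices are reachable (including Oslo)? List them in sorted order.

Bodø, Molde, Narvik, Oslo

Start at Oslo.
Its neighbours: Bodø, Molde.
Then their neighbours: Narvik.
Nothing further is reachable.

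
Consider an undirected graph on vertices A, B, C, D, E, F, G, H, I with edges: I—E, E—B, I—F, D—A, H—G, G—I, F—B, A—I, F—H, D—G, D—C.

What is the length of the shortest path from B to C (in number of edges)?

Distance 0: B.
Distance 1: E, F.
Distance 2: H, I.
Distance 3: A, G.
Distance 4: D.
Distance 5: C — contains C.

5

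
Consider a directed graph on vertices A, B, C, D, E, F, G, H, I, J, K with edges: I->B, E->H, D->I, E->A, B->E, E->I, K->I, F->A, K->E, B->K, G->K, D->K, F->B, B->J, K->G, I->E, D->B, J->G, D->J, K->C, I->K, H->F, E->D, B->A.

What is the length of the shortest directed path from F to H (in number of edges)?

3

Distance 0: F.
Distance 1: A, B.
Distance 2: E, J, K.
Distance 3: C, D, G, H, I — contains H.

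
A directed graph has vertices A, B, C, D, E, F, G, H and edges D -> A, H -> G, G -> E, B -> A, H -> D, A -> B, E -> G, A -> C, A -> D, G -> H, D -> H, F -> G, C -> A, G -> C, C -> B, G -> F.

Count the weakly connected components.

1

From A: component {A, B, C, D, E, F, G, H}.
That's 1 component.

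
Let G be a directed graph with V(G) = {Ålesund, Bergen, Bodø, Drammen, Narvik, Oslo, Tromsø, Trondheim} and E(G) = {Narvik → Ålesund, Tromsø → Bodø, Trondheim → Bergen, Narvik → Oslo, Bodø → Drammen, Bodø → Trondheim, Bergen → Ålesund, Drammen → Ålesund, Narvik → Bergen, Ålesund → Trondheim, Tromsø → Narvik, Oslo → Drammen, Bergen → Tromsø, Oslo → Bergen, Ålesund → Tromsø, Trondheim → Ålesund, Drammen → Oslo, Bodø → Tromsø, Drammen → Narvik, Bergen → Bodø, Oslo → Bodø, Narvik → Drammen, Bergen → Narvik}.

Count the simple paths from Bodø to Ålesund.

Bodø→Drammen→Ålesund
Bodø→Drammen→Narvik→Ålesund
Bodø→Drammen→Narvik→Bergen→Ålesund
Bodø→Drammen→Narvik→Oslo→Bergen→Ålesund
Bodø→Drammen→Oslo→Bergen→Ålesund
Bodø→Drammen→Oslo→Bergen→Narvik→Ålesund
Bodø→Drammen→Oslo→Bergen→Tromsø→Narvik→Ålesund
Bodø→Tromsø→Narvik→Ålesund
... and 13 more.

21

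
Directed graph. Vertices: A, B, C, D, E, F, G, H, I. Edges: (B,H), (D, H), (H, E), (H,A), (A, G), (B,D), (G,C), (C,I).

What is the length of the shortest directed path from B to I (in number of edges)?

Distance 0: B.
Distance 1: D, H.
Distance 2: A, E.
Distance 3: G.
Distance 4: C.
Distance 5: I — contains I.

5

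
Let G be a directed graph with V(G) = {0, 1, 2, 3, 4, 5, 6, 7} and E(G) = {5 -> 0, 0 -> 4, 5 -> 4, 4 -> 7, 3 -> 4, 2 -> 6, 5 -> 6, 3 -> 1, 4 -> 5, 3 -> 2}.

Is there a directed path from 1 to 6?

No

1 has no outgoing edges, so nothing is reachable from it.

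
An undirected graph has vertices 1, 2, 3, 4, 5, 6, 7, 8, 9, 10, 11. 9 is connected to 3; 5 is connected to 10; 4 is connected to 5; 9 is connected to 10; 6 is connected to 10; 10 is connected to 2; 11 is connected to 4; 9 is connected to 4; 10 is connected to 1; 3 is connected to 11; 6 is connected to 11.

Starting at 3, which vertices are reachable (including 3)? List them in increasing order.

Start at 3.
Its neighbours: 9, 11.
Then their neighbours: 4, 6, 10.
Then next layer: 1, 2, 5.
Nothing further is reachable.

1, 2, 3, 4, 5, 6, 9, 10, 11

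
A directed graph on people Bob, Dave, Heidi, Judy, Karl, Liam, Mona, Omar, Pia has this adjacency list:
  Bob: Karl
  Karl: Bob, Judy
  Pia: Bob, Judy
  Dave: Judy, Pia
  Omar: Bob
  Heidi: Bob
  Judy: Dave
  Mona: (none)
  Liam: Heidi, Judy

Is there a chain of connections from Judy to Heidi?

Explore from Judy.
Distance 1: reach Dave.
Distance 2: reach Pia.
Distance 3: reach Bob.
Distance 4: reach Karl.
The search from Judy is exhausted; no directed path reaches Heidi.

No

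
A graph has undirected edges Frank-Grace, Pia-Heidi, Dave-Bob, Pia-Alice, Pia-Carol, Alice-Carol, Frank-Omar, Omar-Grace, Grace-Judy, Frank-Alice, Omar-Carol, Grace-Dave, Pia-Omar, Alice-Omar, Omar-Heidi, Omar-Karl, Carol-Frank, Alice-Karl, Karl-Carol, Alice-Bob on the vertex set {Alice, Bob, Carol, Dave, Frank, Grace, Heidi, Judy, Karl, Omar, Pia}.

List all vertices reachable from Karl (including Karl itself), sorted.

Alice, Bob, Carol, Dave, Frank, Grace, Heidi, Judy, Karl, Omar, Pia

Start at Karl.
Its neighbours: Alice, Carol, Omar.
Then their neighbours: Bob, Frank, Grace, Heidi, Pia.
Then next layer: Dave, Judy.
Every vertex is now reached.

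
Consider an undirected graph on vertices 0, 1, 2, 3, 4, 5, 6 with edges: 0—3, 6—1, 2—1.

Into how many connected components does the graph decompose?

4

From 0: component {0, 3}.
From 1: component {1, 2, 6}.
From 4: component {4}.
From 5: component {5}.
That's 4 components.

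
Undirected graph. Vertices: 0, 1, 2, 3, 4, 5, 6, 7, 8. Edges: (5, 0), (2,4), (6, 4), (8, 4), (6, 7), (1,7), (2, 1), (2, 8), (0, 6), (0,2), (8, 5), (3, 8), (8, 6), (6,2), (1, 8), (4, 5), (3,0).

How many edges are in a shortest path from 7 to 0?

Distance 0: 7.
Distance 1: 1, 6.
Distance 2: 0, 2, 4, 8 — contains 0.

2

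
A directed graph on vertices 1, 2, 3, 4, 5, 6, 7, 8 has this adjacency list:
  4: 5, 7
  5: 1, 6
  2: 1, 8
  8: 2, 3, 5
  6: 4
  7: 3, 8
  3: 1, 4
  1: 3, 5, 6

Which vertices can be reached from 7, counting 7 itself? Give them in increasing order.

1, 2, 3, 4, 5, 6, 7, 8

Start at 7.
Its neighbours: 3, 8.
Then their neighbours: 1, 2, 4, 5.
Then next layer: 6.
Every vertex is now reached.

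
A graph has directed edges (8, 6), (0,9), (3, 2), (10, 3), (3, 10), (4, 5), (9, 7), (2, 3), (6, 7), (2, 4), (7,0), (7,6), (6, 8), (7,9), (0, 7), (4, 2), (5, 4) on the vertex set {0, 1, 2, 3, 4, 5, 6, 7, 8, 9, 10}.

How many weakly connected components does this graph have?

3

From 0: component {0, 6, 7, 8, 9}.
From 1: component {1}.
From 2: component {2, 3, 4, 5, 10}.
That's 3 components.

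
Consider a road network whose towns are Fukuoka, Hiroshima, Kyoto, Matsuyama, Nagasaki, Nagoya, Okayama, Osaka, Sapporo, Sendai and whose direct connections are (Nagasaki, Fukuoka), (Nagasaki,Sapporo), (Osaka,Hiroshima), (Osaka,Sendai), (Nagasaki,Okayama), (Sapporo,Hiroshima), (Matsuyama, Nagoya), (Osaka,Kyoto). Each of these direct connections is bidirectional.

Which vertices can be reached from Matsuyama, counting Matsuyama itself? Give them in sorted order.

Start at Matsuyama.
Its neighbours: Nagoya.
Nothing further is reachable.

Matsuyama, Nagoya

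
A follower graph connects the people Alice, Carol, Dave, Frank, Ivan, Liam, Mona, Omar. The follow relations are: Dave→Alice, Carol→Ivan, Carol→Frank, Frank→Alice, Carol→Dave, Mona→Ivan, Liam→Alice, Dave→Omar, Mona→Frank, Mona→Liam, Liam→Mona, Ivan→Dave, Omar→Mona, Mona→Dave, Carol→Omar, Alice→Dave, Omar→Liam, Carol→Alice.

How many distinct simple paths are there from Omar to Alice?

8

Omar→Liam→Alice
Omar→Liam→Mona→Dave→Alice
Omar→Liam→Mona→Frank→Alice
Omar→Liam→Mona→Ivan→Dave→Alice
Omar→Mona→Dave→Alice
Omar→Mona→Frank→Alice
Omar→Mona→Ivan→Dave→Alice
Omar→Mona→Liam→Alice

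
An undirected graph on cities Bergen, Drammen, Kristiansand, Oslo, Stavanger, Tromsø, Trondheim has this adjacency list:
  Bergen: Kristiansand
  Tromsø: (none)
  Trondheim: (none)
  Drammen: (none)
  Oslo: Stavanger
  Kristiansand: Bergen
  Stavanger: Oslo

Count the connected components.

From Bergen: component {Bergen, Kristiansand}.
From Drammen: component {Drammen}.
From Oslo: component {Oslo, Stavanger}.
From Tromsø: component {Tromsø}.
From Trondheim: component {Trondheim}.
That's 5 components.

5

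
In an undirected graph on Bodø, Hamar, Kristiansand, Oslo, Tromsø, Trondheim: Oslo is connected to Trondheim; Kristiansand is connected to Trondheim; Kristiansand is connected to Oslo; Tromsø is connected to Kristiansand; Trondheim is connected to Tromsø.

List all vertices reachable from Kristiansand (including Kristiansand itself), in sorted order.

Start at Kristiansand.
Its neighbours: Oslo, Tromsø, Trondheim.
Nothing further is reachable.

Kristiansand, Oslo, Tromsø, Trondheim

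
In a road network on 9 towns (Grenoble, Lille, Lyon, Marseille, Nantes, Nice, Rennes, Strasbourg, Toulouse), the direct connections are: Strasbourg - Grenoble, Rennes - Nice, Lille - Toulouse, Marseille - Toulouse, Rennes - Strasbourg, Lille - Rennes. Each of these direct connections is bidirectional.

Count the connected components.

From Grenoble: component {Grenoble, Lille, Marseille, Nice, Rennes, Strasbourg, Toulouse}.
From Lyon: component {Lyon}.
From Nantes: component {Nantes}.
That's 3 components.

3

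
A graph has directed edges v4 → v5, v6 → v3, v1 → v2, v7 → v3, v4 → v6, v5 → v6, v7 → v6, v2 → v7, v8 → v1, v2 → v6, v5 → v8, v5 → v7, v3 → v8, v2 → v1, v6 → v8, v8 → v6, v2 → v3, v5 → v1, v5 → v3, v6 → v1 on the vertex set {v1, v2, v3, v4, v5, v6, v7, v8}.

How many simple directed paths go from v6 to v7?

v6→v1→v2→v7
v6→v3→v8→v1→v2→v7
v6→v8→v1→v2→v7

3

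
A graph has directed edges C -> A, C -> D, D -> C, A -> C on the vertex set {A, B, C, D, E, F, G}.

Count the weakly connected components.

5

From A: component {A, C, D}.
From B: component {B}.
From E: component {E}.
From F: component {F}.
From G: component {G}.
That's 5 components.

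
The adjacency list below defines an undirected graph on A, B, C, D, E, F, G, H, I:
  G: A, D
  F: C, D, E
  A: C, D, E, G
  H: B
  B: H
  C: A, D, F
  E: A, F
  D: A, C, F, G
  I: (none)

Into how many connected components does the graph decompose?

From A: component {A, C, D, E, F, G}.
From B: component {B, H}.
From I: component {I}.
That's 3 components.

3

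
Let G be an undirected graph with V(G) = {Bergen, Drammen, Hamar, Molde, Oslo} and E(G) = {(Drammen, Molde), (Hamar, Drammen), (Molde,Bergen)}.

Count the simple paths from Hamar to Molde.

Hamar–Drammen–Molde

1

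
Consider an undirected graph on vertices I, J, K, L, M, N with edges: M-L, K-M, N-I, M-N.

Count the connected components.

2

From I: component {I, K, L, M, N}.
From J: component {J}.
That's 2 components.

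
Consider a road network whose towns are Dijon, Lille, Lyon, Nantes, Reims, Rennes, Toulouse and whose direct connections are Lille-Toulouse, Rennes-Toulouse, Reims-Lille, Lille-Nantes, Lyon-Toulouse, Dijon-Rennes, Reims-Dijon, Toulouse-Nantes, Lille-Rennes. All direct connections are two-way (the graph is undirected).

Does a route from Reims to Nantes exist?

Explore from Reims.
Distance 1: reach Dijon, Lille.
Distance 2: reach Nantes, Rennes, Toulouse.
Found Nantes.

Yes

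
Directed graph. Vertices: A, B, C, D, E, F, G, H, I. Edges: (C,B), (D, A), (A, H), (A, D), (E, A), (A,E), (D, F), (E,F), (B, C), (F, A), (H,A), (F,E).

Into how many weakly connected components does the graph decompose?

From A: component {A, D, E, F, H}.
From B: component {B, C}.
From G: component {G}.
From I: component {I}.
That's 4 components.

4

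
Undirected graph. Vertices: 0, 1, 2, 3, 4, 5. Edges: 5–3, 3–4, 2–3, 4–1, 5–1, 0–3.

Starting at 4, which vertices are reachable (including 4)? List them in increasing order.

Start at 4.
Its neighbours: 1, 3.
Then their neighbours: 0, 2, 5.
Every vertex is now reached.

0, 1, 2, 3, 4, 5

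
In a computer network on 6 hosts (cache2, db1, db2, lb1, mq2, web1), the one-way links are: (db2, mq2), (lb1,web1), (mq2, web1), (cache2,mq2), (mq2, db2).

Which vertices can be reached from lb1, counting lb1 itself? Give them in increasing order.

Start at lb1.
Its neighbours: web1.
Nothing further is reachable.

lb1, web1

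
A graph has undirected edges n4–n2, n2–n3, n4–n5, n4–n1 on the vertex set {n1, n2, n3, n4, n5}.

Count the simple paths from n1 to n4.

n1–n4

1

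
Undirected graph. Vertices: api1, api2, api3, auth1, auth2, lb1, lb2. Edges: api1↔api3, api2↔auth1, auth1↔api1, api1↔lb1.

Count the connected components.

3

From api1: component {api1, api2, api3, auth1, lb1}.
From auth2: component {auth2}.
From lb2: component {lb2}.
That's 3 components.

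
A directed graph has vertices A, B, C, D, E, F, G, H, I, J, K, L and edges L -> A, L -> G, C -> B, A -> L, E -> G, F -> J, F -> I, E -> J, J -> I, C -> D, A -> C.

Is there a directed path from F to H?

Explore from F.
Distance 1: reach I, J.
The search from F is exhausted; no directed path reaches H.

No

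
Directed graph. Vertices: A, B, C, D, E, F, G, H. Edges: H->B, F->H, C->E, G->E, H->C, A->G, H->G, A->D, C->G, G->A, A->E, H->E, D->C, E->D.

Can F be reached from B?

No

B has no outgoing edges, so nothing is reachable from it.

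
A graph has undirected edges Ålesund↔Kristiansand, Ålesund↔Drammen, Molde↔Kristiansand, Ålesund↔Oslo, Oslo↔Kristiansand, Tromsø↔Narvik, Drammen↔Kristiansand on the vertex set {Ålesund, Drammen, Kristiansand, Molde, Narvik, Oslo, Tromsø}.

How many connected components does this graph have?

2

From Ålesund: component {Ålesund, Drammen, Kristiansand, Molde, Oslo}.
From Narvik: component {Narvik, Tromsø}.
That's 2 components.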